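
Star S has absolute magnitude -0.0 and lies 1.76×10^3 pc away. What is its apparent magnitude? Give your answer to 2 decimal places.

11.23

m = M + 5 log₁₀(d/10 pc) = -0.0 + 5 log₁₀(1.76×10^3/10)
  = -0.0 + 5 × 2.246 = -0.0 + 11.23 = 11.23.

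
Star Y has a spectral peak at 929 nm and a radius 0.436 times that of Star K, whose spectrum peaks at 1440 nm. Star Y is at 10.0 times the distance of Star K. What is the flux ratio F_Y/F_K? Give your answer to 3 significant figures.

0.0110

Wien's law: T_Y/T_K = λ_K/λ_Y = 1440/929 = 1.550.
L_Y/L_K = (R_Y/R_K)²(T_Y/T_K)⁴ = (0.436)²(1.550)⁴ = 1.097.
F_Y/F_K = (L_Y/L_K)/(d_Y/d_K)² = 1.097/(10.0)² = 0.01097.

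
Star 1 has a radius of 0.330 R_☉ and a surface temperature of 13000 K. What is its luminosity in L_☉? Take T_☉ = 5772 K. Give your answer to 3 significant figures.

L/L_☉ = (R/R_☉)² (T/T_☉)⁴ = (0.330)² × (13000/5772)⁴
       = 0.1089 × (2.252)⁴ = 0.1089 × 25.73 = 2.802.

2.80 L_☉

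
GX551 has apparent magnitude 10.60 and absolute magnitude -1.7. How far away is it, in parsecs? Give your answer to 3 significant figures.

m − M = 5 log₁₀(d/10 pc)
10.60 − (-1.7) = 12.30 = 5 log₁₀(d/10)
d = 10 × 10^(12.30/5) = 10 × 10^2.460 = 2884 pc.

2.88×10^3 pc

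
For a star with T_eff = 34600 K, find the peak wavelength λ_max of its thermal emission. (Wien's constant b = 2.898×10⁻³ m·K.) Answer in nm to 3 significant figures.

83.8 nm

λ_max = b/T = 2.898×10⁻³ / 34600 = 8.38×10^-8 m = 83.76 nm.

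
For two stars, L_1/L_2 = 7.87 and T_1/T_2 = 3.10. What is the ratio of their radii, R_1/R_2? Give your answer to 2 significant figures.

L ∝ R²T⁴ gives R ∝ √L / T², so
R_1/R_2 = √(7.87) / (3.10)² = 2.805 / 9.610 = 0.2919.

0.29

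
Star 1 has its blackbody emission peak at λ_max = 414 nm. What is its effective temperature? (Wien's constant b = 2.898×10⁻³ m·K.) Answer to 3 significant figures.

T = b/λ_max = 2.898×10⁻³ / (414×10⁻⁹) = 7000 K.

7.00×10^3 K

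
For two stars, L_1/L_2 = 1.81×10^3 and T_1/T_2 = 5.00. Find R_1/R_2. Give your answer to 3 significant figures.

L ∝ R²T⁴ gives R ∝ √L / T², so
R_1/R_2 = √(1.81×10^3) / (5.00)² = 42.54 / 25.00 = 1.702.

1.70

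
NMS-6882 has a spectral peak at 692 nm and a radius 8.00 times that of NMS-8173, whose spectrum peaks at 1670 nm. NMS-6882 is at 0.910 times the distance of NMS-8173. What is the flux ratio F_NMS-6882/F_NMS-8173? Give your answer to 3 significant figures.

2.62×10^3

Wien's law: T_NMS-6882/T_NMS-8173 = λ_NMS-8173/λ_NMS-6882 = 1670/692 = 2.413.
L_NMS-6882/L_NMS-8173 = (R_NMS-6882/R_NMS-8173)²(T_NMS-6882/T_NMS-8173)⁴ = (8.00)²(2.413)⁴ = 2171.
F_NMS-6882/F_NMS-8173 = (L_NMS-6882/L_NMS-8173)/(d_NMS-6882/d_NMS-8173)² = 2171/(0.910)² = 2621.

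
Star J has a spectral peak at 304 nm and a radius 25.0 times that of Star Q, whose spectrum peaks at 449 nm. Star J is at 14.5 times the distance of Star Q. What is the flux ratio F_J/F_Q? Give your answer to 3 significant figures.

Wien's law: T_J/T_Q = λ_Q/λ_J = 449/304 = 1.477.
L_J/L_Q = (R_J/R_Q)²(T_J/T_Q)⁴ = (25.0)²(1.477)⁴ = 2974.
F_J/F_Q = (L_J/L_Q)/(d_J/d_Q)² = 2974/(14.5)² = 14.15.

14.1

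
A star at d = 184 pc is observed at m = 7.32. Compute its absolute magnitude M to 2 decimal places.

1.00

M = m − 5 log₁₀(d/10 pc) = 7.32 − 5 log₁₀(184/10)
  = 7.32 − 5 × 1.265 = 7.32 − 6.32 = 1.00.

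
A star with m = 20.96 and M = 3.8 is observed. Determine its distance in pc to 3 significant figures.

2.70×10^4 pc

m − M = 5 log₁₀(d/10 pc)
20.96 − (3.8) = 17.16 = 5 log₁₀(d/10)
d = 10 × 10^(17.16/5) = 10 × 10^3.432 = 2.704×10^4 pc.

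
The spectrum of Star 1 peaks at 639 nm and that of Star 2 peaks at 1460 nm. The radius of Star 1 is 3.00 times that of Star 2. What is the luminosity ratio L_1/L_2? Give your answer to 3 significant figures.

Wien's law gives T ∝ 1/λ_max, so T_1/T_2 = λ_2/λ_1 = 1460/639 = 2.285.
Then L ∝ R²T⁴ gives L_1/L_2 = (3.00)² × (2.285)⁴ = 9.000 × 27.25 = 245.3.

245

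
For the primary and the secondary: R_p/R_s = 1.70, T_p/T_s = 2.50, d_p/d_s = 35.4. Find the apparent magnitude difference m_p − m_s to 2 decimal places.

L_p/L_s = (1.70)²(2.50)⁴ = 112.9.
F_p/F_s = (L_p/L_s)/(d_p/d_s)² = 112.9/1253 = 0.09008.
m_p − m_s = −2.5 log₁₀(0.09008) = 2.61.

2.61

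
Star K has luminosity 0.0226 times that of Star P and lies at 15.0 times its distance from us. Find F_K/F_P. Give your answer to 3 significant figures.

F = L/(4πd²), so F_K/F_P = (L_K/L_P) / (d_K/d_P)²
= 0.0226 / (15.0)² = 0.0226 / 225.0 = 1.004×10^-4.

1.00×10^-4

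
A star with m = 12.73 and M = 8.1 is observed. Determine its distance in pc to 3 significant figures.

m − M = 5 log₁₀(d/10 pc)
12.73 − (8.1) = 4.63 = 5 log₁₀(d/10)
d = 10 × 10^(4.63/5) = 10 × 10^0.926 = 84.33 pc.

84.3 pc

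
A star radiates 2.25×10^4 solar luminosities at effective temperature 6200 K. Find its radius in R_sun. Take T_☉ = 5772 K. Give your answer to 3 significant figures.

130 R_sun

R/R_☉ = √(L/L_☉) / (T/T_☉)² = √(2.25×10^4) / (1.074)²
       = 150.0 / 1.154 = 130.0.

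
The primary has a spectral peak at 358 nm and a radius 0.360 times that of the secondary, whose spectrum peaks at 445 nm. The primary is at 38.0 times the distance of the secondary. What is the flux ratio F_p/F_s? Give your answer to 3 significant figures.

2.14×10^-4

Wien's law: T_p/T_s = λ_s/λ_p = 445/358 = 1.243.
L_p/L_s = (R_p/R_s)²(T_p/T_s)⁴ = (0.360)²(1.243)⁴ = 0.3094.
F_p/F_s = (L_p/L_s)/(d_p/d_s)² = 0.3094/(38.0)² = 2.143×10^-4.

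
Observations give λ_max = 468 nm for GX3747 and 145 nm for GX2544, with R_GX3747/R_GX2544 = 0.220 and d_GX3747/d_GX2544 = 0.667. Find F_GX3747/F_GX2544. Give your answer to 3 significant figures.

0.00100

Wien's law: T_GX3747/T_GX2544 = λ_GX2544/λ_GX3747 = 145/468 = 0.3098.
L_GX3747/L_GX2544 = (R_GX3747/R_GX2544)²(T_GX3747/T_GX2544)⁴ = (0.220)²(0.3098)⁴ = 4.460×10^-4.
F_GX3747/F_GX2544 = (L_GX3747/L_GX2544)/(d_GX3747/d_GX2544)² = 4.460×10^-4/(0.667)² = 0.001002.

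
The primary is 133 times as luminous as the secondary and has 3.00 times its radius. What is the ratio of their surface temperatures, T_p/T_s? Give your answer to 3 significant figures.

1.96

L ∝ R²T⁴ gives T ∝ (L/R²)^(1/4), so
T_p/T_s = (133 / 3.00²)^(1/4) = (14.78)^(1/4) = 1.961.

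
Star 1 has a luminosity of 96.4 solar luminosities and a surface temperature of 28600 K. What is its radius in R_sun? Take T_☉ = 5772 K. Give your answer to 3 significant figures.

0.400 R_sun

R/R_☉ = √(L/L_☉) / (T/T_☉)² = √(96.4) / (4.955)²
       = 9.818 / 24.55 = 0.3999.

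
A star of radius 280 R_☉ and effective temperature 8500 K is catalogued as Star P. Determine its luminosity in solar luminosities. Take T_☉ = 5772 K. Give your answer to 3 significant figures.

L/L_☉ = (R/R_☉)² (T/T_☉)⁴ = (280)² × (8500/5772)⁴
       = 7.840×10^4 × (1.473)⁴ = 7.840×10^4 × 4.703 = 3.687×10^5.

3.69×10^5 solar luminosities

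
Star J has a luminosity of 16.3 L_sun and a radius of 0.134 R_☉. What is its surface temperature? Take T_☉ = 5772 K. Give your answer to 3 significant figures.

3.17×10^4 K

T/T_☉ = (L/L_☉)^(1/4) / (R/R_☉)^(1/2)
T = 5772 × (16.3)^(1/4) / √(0.134) = 5772 × 2.009 / 0.3661 = 3.168×10^4 K.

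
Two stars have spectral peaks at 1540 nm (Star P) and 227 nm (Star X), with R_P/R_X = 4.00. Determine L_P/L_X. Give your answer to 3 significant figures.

0.00755

Wien's law gives T ∝ 1/λ_max, so T_P/T_X = λ_X/λ_P = 227/1540 = 0.1474.
Then L ∝ R²T⁴ gives L_P/L_X = (4.00)² × (0.1474)⁴ = 16.00 × 4.721×10^-4 = 0.007553.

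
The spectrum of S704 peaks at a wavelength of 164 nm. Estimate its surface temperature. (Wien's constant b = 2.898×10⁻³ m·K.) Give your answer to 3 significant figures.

1.77×10^4 K

T = b/λ_max = 2.898×10⁻³ / (164×10⁻⁹) = 1.767×10^4 K.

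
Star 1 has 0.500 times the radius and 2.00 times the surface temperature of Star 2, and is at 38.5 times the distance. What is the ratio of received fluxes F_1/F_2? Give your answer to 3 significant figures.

L_1/L_2 = (R_1/R_2)²(T_1/T_2)⁴ = (0.500)² × (2.00)⁴ = 4.000.
F_1/F_2 = (L_1/L_2)/(d_1/d_2)² = 4.000 / (38.5)² = 0.002699.

0.00270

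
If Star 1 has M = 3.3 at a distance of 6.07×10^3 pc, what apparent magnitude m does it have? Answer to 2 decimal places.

17.22

m = M + 5 log₁₀(d/10 pc) = 3.3 + 5 log₁₀(6.07×10^3/10)
  = 3.3 + 5 × 2.783 = 3.3 + 13.92 = 17.22.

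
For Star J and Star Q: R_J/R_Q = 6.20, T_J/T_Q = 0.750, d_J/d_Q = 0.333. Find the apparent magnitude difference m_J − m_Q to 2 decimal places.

L_J/L_Q = (6.20)²(0.750)⁴ = 12.16.
F_J/F_Q = (L_J/L_Q)/(d_J/d_Q)² = 12.16/0.1109 = 109.7.
m_J − m_Q = −2.5 log₁₀(109.7) = -5.10.

-5.10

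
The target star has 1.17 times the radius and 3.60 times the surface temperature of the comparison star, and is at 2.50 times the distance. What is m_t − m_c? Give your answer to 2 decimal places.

L_t/L_c = (1.17)²(3.60)⁴ = 229.9.
F_t/F_c = (L_t/L_c)/(d_t/d_c)² = 229.9/6.250 = 36.79.
m_t − m_c = −2.5 log₁₀(36.79) = -3.91.

-3.91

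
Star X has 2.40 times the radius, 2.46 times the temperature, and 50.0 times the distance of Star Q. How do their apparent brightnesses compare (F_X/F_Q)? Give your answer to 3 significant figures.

0.0844

L_X/L_Q = (R_X/R_Q)²(T_X/T_Q)⁴ = (2.40)² × (2.46)⁴ = 210.9.
F_X/F_Q = (L_X/L_Q)/(d_X/d_Q)² = 210.9 / (50.0)² = 0.08438.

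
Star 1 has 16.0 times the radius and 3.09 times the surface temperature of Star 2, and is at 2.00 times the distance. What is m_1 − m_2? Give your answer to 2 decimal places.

L_1/L_2 = (16.0)²(3.09)⁴ = 2.334×10^4.
F_1/F_2 = (L_1/L_2)/(d_1/d_2)² = 2.334×10^4/4.000 = 5835.
m_1 − m_2 = −2.5 log₁₀(5835) = -9.42.

-9.42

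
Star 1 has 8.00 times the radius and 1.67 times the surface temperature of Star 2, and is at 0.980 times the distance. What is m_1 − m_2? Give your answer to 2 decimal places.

-6.79

L_1/L_2 = (8.00)²(1.67)⁴ = 497.8.
F_1/F_2 = (L_1/L_2)/(d_1/d_2)² = 497.8/0.9604 = 518.3.
m_1 − m_2 = −2.5 log₁₀(518.3) = -6.79.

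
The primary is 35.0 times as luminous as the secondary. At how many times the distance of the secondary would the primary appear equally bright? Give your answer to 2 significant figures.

Equal flux requires L_p/d_p² = L_s/d_s², so d_p/d_s = √(L_p/L_s)
= √(35.0) = 5.916.

5.9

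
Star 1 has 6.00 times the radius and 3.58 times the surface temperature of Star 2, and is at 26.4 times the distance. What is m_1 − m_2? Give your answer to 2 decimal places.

L_1/L_2 = (6.00)²(3.58)⁴ = 5913.
F_1/F_2 = (L_1/L_2)/(d_1/d_2)² = 5913/697.0 = 8.485.
m_1 − m_2 = −2.5 log₁₀(8.485) = -2.32.

-2.32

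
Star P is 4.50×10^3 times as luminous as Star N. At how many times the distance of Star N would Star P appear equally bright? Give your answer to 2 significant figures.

Equal flux requires L_P/d_P² = L_N/d_N², so d_P/d_N = √(L_P/L_N)
= √(4.50×10^3) = 67.08.

67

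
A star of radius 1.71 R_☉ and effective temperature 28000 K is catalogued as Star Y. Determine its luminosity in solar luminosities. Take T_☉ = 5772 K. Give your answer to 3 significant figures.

1.62×10^3 solar luminosities

L/L_☉ = (R/R_☉)² (T/T_☉)⁴ = (1.71)² × (28000/5772)⁴
       = 2.924 × (4.851)⁴ = 2.924 × 553.8 = 1619.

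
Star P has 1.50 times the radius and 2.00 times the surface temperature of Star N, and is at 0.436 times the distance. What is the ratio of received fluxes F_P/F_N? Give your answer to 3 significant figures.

L_P/L_N = (R_P/R_N)²(T_P/T_N)⁴ = (1.50)² × (2.00)⁴ = 36.00.
F_P/F_N = (L_P/L_N)/(d_P/d_N)² = 36.00 / (0.436)² = 189.4.

189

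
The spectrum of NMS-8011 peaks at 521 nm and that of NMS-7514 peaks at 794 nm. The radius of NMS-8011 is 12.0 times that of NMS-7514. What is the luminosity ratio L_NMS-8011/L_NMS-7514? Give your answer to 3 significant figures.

777

Wien's law gives T ∝ 1/λ_max, so T_NMS-8011/T_NMS-7514 = λ_NMS-7514/λ_NMS-8011 = 794/521 = 1.524.
Then L ∝ R²T⁴ gives L_NMS-8011/L_NMS-7514 = (12.0)² × (1.524)⁴ = 144.0 × 5.394 = 776.8.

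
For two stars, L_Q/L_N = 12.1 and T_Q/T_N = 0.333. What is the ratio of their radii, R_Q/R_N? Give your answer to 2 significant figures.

31

L ∝ R²T⁴ gives R ∝ √L / T², so
R_Q/R_N = √(12.1) / (0.333)² = 3.479 / 0.1109 = 31.37.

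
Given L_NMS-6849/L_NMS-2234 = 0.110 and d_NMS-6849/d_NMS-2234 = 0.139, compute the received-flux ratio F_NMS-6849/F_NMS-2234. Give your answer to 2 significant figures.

F = L/(4πd²), so F_NMS-6849/F_NMS-2234 = (L_NMS-6849/L_NMS-2234) / (d_NMS-6849/d_NMS-2234)²
= 0.110 / (0.139)² = 0.110 / 0.01932 = 5.693.

5.7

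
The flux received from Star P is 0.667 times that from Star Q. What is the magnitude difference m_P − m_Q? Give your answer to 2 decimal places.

0.44

m_P − m_Q = −2.5 log₁₀(F_P/F_Q) = −2.5 log₁₀(0.667) = −2.5 × (-0.176) = 0.440.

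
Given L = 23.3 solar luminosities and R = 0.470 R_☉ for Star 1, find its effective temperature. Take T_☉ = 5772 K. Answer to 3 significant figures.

T/T_☉ = (L/L_☉)^(1/4) / (R/R_☉)^(1/2)
T = 5772 × (23.3)^(1/4) / √(0.470) = 5772 × 2.197 / 0.6856 = 1.850×10^4 K.

1.85×10^4 K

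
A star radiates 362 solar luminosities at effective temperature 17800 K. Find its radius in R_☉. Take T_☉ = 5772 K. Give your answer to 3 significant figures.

2.00 R_☉

R/R_☉ = √(L/L_☉) / (T/T_☉)² = √(362) / (3.084)²
       = 19.03 / 9.510 = 2.001.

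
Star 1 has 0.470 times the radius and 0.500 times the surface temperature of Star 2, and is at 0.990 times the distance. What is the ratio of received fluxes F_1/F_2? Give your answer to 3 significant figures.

L_1/L_2 = (R_1/R_2)²(T_1/T_2)⁴ = (0.470)² × (0.500)⁴ = 0.01381.
F_1/F_2 = (L_1/L_2)/(d_1/d_2)² = 0.01381 / (0.990)² = 0.01409.

0.0141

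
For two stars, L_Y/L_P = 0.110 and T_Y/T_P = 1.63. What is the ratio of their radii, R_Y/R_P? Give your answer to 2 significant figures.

0.12

L ∝ R²T⁴ gives R ∝ √L / T², so
R_Y/R_P = √(0.110) / (1.63)² = 0.3317 / 2.657 = 0.1248.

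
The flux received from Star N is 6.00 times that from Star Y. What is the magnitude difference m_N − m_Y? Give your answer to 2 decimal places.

-1.95

m_N − m_Y = −2.5 log₁₀(F_N/F_Y) = −2.5 log₁₀(6.00) = −2.5 × (0.778) = -1.945.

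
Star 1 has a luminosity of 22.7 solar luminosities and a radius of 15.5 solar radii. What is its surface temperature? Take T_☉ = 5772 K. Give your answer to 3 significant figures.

3.20×10^3 K

T/T_☉ = (L/L_☉)^(1/4) / (R/R_☉)^(1/2)
T = 5772 × (22.7)^(1/4) / √(15.5) = 5772 × 2.183 / 3.937 = 3200 K.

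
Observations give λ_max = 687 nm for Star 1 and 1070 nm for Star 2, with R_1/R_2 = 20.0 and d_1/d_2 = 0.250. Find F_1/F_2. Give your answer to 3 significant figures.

Wien's law: T_1/T_2 = λ_2/λ_1 = 1070/687 = 1.557.
L_1/L_2 = (R_1/R_2)²(T_1/T_2)⁴ = (20.0)²(1.557)⁴ = 2354.
F_1/F_2 = (L_1/L_2)/(d_1/d_2)² = 2354/(0.250)² = 3.766×10^4.

3.77×10^4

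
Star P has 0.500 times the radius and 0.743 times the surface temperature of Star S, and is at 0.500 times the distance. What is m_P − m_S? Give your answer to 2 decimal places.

1.29

L_P/L_S = (0.500)²(0.743)⁴ = 0.07619.
F_P/F_S = (L_P/L_S)/(d_P/d_S)² = 0.07619/0.2500 = 0.3048.
m_P − m_S = −2.5 log₁₀(0.3048) = 1.29.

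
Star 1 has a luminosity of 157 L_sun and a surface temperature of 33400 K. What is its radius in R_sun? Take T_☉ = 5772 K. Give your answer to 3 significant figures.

0.374 R_sun

R/R_☉ = √(L/L_☉) / (T/T_☉)² = √(157) / (5.787)²
       = 12.53 / 33.48 = 0.3742.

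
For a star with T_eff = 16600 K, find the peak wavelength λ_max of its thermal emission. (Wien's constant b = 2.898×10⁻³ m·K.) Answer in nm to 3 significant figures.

175 nm

λ_max = b/T = 2.898×10⁻³ / 16600 = 1.75×10^-7 m = 174.6 nm.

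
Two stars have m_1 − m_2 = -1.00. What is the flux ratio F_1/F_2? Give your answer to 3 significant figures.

2.51

F_1/F_2 = 10^(−(m_1 − m_2)/2.5) = 10^(1.00/2.5) = 10^0.400 = 2.512.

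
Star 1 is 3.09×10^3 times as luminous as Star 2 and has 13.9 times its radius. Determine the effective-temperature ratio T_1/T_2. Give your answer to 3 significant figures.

2.00

L ∝ R²T⁴ gives T ∝ (L/R²)^(1/4), so
T_1/T_2 = (3.09×10^3 / 13.9²)^(1/4) = (15.99)^(1/4) = 2.000.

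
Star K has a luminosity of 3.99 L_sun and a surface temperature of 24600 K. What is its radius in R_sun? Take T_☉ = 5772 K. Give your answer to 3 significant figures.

0.110 R_sun

R/R_☉ = √(L/L_☉) / (T/T_☉)² = √(3.99) / (4.262)²
       = 1.997 / 18.16 = 0.1100.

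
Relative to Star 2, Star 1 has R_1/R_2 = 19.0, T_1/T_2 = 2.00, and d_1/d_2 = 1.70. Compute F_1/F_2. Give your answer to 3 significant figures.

2.00×10^3

L_1/L_2 = (R_1/R_2)²(T_1/T_2)⁴ = (19.0)² × (2.00)⁴ = 5776.
F_1/F_2 = (L_1/L_2)/(d_1/d_2)² = 5776 / (1.70)² = 1999.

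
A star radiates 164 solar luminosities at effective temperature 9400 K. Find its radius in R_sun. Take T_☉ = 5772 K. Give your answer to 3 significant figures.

R/R_☉ = √(L/L_☉) / (T/T_☉)² = √(164) / (1.629)²
       = 12.81 / 2.652 = 4.829.

4.83 R_sun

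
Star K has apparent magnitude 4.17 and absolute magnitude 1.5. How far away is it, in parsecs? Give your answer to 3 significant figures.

m − M = 5 log₁₀(d/10 pc)
4.17 − (1.5) = 2.67 = 5 log₁₀(d/10)
d = 10 × 10^(2.67/5) = 10 × 10^0.534 = 34.20 pc.

34.2 pc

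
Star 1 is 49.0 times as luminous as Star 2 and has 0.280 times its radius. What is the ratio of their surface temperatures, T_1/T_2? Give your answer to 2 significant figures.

5.0

L ∝ R²T⁴ gives T ∝ (L/R²)^(1/4), so
T_1/T_2 = (49.0 / 0.280²)^(1/4) = (625.0)^(1/4) = 5.000.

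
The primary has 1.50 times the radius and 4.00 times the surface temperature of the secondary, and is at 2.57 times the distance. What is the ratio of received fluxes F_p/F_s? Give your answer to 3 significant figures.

87.2

L_p/L_s = (R_p/R_s)²(T_p/T_s)⁴ = (1.50)² × (4.00)⁴ = 576.0.
F_p/F_s = (L_p/L_s)/(d_p/d_s)² = 576.0 / (2.57)² = 87.21.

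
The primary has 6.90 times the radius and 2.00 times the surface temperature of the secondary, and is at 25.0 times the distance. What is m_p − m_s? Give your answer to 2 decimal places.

-0.21

L_p/L_s = (6.90)²(2.00)⁴ = 761.8.
F_p/F_s = (L_p/L_s)/(d_p/d_s)² = 761.8/625.0 = 1.219.
m_p − m_s = −2.5 log₁₀(1.219) = -0.21.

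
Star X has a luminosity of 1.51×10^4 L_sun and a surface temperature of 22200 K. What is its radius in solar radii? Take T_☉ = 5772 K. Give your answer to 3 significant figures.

8.31 solar radii

R/R_☉ = √(L/L_☉) / (T/T_☉)² = √(1.51×10^4) / (3.846)²
       = 122.9 / 14.79 = 8.307.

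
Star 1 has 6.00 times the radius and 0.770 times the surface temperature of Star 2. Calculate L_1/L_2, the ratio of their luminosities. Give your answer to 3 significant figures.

12.7

From the Stefan–Boltzmann law, L ∝ R²T⁴, so
L_1/L_2 = (R_1/R_2)² (T_1/T_2)⁴ = (6.00)² × (0.770)⁴ = 36.00 × 0.3515 = 12.66.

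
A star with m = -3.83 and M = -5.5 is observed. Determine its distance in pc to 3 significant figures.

21.6 pc

m − M = 5 log₁₀(d/10 pc)
-3.83 − (-5.5) = 1.67 = 5 log₁₀(d/10)
d = 10 × 10^(1.67/5) = 10 × 10^0.334 = 21.58 pc.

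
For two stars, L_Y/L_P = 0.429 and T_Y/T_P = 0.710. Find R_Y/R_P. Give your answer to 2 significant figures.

1.3

L ∝ R²T⁴ gives R ∝ √L / T², so
R_Y/R_P = √(0.429) / (0.710)² = 0.6550 / 0.5041 = 1.299.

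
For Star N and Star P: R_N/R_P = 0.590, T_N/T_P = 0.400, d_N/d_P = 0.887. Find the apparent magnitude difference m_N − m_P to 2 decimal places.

4.86

L_N/L_P = (0.590)²(0.400)⁴ = 0.008911.
F_N/F_P = (L_N/L_P)/(d_N/d_P)² = 0.008911/0.7868 = 0.01133.
m_N − m_P = −2.5 log₁₀(0.01133) = 4.86.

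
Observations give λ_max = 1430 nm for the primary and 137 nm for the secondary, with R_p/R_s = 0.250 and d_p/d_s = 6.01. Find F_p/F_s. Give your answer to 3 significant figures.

1.46×10^-7

Wien's law: T_p/T_s = λ_s/λ_p = 137/1430 = 0.09580.
L_p/L_s = (R_p/R_s)²(T_p/T_s)⁴ = (0.250)²(0.09580)⁴ = 5.265×10^-6.
F_p/F_s = (L_p/L_s)/(d_p/d_s)² = 5.265×10^-6/(6.01)² = 1.458×10^-7.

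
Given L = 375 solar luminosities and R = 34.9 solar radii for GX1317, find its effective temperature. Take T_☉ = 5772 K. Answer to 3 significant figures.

4.30×10^3 K

T/T_☉ = (L/L_☉)^(1/4) / (R/R_☉)^(1/2)
T = 5772 × (375)^(1/4) / √(34.9) = 5772 × 4.401 / 5.908 = 4300 K.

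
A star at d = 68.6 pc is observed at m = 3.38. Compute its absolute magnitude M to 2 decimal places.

-0.80

M = m − 5 log₁₀(d/10 pc) = 3.38 − 5 log₁₀(68.6/10)
  = 3.38 − 5 × 0.836 = 3.38 − 4.18 = -0.80.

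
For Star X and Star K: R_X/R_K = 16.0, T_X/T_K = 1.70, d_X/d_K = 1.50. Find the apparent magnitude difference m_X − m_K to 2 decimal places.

L_X/L_K = (16.0)²(1.70)⁴ = 2138.
F_X/F_K = (L_X/L_K)/(d_X/d_K)² = 2138/2.250 = 950.3.
m_X − m_K = −2.5 log₁₀(950.3) = -7.44.

-7.44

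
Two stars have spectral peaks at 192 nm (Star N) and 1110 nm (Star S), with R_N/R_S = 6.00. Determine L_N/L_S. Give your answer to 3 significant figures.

4.02×10^4

Wien's law gives T ∝ 1/λ_max, so T_N/T_S = λ_S/λ_N = 1110/192 = 5.781.
Then L ∝ R²T⁴ gives L_N/L_S = (6.00)² × (5.781)⁴ = 36.00 × 1117 = 4.022×10^4.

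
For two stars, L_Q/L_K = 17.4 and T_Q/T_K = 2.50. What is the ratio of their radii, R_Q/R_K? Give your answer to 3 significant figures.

0.667

L ∝ R²T⁴ gives R ∝ √L / T², so
R_Q/R_K = √(17.4) / (2.50)² = 4.171 / 6.250 = 0.6674.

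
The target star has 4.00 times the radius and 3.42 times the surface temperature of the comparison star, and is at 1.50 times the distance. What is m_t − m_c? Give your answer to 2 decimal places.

-7.47

L_t/L_c = (4.00)²(3.42)⁴ = 2189.
F_t/F_c = (L_t/L_c)/(d_t/d_c)² = 2189/2.250 = 972.8.
m_t − m_c = −2.5 log₁₀(972.8) = -7.47.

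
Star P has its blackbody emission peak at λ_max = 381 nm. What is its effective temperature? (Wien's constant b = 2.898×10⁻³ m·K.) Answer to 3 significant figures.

T = b/λ_max = 2.898×10⁻³ / (381×10⁻⁹) = 7606 K.

7.61×10^3 K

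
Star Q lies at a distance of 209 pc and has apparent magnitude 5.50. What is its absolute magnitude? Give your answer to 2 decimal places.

-1.10

M = m − 5 log₁₀(d/10 pc) = 5.50 − 5 log₁₀(209/10)
  = 5.50 − 5 × 1.320 = 5.50 − 6.60 = -1.10.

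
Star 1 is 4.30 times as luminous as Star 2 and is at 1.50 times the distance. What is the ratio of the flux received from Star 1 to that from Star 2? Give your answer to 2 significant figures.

1.9

F = L/(4πd²), so F_1/F_2 = (L_1/L_2) / (d_1/d_2)²
= 4.30 / (1.50)² = 4.30 / 2.250 = 1.911.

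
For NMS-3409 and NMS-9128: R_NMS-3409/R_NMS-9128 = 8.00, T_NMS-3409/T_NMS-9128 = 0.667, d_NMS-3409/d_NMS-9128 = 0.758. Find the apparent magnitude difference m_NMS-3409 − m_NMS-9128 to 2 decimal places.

L_NMS-3409/L_NMS-9128 = (8.00)²(0.667)⁴ = 12.67.
F_NMS-3409/F_NMS-9128 = (L_NMS-3409/L_NMS-9128)/(d_NMS-3409/d_NMS-9128)² = 12.67/0.5746 = 22.05.
m_NMS-3409 − m_NMS-9128 = −2.5 log₁₀(22.05) = -3.36.

-3.36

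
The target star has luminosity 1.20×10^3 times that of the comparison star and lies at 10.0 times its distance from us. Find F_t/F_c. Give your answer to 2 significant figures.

F = L/(4πd²), so F_t/F_c = (L_t/L_c) / (d_t/d_c)²
= 1.20×10^3 / (10.0)² = 1.20×10^3 / 100.0 = 12.00.

12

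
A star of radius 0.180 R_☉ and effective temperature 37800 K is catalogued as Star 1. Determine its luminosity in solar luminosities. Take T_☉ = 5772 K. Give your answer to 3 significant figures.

L/L_☉ = (R/R_☉)² (T/T_☉)⁴ = (0.180)² × (37800/5772)⁴
       = 0.03240 × (6.549)⁴ = 0.03240 × 1839 = 59.59.

59.6 solar luminosities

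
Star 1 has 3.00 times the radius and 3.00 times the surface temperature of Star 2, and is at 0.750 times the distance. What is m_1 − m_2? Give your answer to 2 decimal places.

L_1/L_2 = (3.00)²(3.00)⁴ = 729.0.
F_1/F_2 = (L_1/L_2)/(d_1/d_2)² = 729.0/0.5625 = 1296.
m_1 − m_2 = −2.5 log₁₀(1296) = -7.78.

-7.78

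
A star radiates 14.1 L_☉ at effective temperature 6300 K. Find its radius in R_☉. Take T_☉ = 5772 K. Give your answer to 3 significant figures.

3.15 R_☉

R/R_☉ = √(L/L_☉) / (T/T_☉)² = √(14.1) / (1.091)²
       = 3.755 / 1.191 = 3.152.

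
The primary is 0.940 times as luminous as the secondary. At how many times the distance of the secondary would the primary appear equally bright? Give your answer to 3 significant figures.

Equal flux requires L_p/d_p² = L_s/d_s², so d_p/d_s = √(L_p/L_s)
= √(0.940) = 0.9695.

0.970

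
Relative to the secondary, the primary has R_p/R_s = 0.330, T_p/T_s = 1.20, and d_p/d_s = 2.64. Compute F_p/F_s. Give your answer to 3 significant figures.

0.0324

L_p/L_s = (R_p/R_s)²(T_p/T_s)⁴ = (0.330)² × (1.20)⁴ = 0.2258.
F_p/F_s = (L_p/L_s)/(d_p/d_s)² = 0.2258 / (2.64)² = 0.03240.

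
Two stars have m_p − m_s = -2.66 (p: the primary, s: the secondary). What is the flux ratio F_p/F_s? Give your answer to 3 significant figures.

F_p/F_s = 10^(−(m_p − m_s)/2.5) = 10^(2.66/2.5) = 10^1.064 = 11.59.

11.6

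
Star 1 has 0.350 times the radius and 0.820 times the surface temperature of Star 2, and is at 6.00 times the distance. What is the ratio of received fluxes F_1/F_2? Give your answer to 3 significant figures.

0.00154

L_1/L_2 = (R_1/R_2)²(T_1/T_2)⁴ = (0.350)² × (0.820)⁴ = 0.05538.
F_1/F_2 = (L_1/L_2)/(d_1/d_2)² = 0.05538 / (6.00)² = 0.001538.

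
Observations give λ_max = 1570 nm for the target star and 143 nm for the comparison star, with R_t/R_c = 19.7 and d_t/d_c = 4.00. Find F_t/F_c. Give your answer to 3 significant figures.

0.00167

Wien's law: T_t/T_c = λ_c/λ_t = 143/1570 = 0.09108.
L_t/L_c = (R_t/R_c)²(T_t/T_c)⁴ = (19.7)²(0.09108)⁴ = 0.02671.
F_t/F_c = (L_t/L_c)/(d_t/d_c)² = 0.02671/(4.00)² = 0.001669.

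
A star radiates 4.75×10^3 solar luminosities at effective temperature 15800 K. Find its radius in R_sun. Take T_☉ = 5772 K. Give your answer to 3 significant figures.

9.20 R_sun

R/R_☉ = √(L/L_☉) / (T/T_☉)² = √(4.75×10^3) / (2.737)²
       = 68.92 / 7.493 = 9.198.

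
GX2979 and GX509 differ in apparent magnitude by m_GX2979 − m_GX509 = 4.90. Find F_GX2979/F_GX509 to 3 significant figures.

0.0110

F_GX2979/F_GX509 = 10^(−(m_GX2979 − m_GX509)/2.5) = 10^(-4.90/2.5) = 10^-1.960 = 0.01096.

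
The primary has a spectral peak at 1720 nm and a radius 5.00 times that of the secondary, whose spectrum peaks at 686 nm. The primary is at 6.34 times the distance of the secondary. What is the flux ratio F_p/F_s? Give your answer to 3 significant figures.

0.0157

Wien's law: T_p/T_s = λ_s/λ_p = 686/1720 = 0.3988.
L_p/L_s = (R_p/R_s)²(T_p/T_s)⁴ = (5.00)²(0.3988)⁴ = 0.6326.
F_p/F_s = (L_p/L_s)/(d_p/d_s)² = 0.6326/(6.34)² = 0.01574.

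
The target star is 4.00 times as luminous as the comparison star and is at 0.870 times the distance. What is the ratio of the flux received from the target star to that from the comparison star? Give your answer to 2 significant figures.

F = L/(4πd²), so F_t/F_c = (L_t/L_c) / (d_t/d_c)²
= 4.00 / (0.870)² = 4.00 / 0.7569 = 5.285.

5.3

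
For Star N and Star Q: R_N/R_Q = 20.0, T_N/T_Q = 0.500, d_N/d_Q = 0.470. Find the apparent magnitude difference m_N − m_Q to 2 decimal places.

L_N/L_Q = (20.0)²(0.500)⁴ = 25.00.
F_N/F_Q = (L_N/L_Q)/(d_N/d_Q)² = 25.00/0.2209 = 113.2.
m_N − m_Q = −2.5 log₁₀(113.2) = -5.13.

-5.13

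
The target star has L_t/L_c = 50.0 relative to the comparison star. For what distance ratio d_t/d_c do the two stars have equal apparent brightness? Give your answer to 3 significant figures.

7.07

Equal flux requires L_t/d_t² = L_c/d_c², so d_t/d_c = √(L_t/L_c)
= √(50.0) = 7.071.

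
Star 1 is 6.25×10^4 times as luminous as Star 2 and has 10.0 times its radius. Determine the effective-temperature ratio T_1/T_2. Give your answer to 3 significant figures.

L ∝ R²T⁴ gives T ∝ (L/R²)^(1/4), so
T_1/T_2 = (6.25×10^4 / 10.0²)^(1/4) = (625.0)^(1/4) = 5.000.

5.00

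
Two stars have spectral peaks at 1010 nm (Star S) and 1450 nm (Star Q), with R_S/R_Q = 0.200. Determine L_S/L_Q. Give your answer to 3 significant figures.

0.170

Wien's law gives T ∝ 1/λ_max, so T_S/T_Q = λ_Q/λ_S = 1450/1010 = 1.436.
Then L ∝ R²T⁴ gives L_S/L_Q = (0.200)² × (1.436)⁴ = 0.04000 × 4.248 = 0.1699.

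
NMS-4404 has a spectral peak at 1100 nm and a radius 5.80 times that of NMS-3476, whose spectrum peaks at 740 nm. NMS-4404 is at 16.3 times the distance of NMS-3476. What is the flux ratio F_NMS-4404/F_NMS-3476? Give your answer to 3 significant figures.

Wien's law: T_NMS-4404/T_NMS-3476 = λ_NMS-3476/λ_NMS-4404 = 740/1100 = 0.6727.
L_NMS-4404/L_NMS-3476 = (R_NMS-4404/R_NMS-3476)²(T_NMS-4404/T_NMS-3476)⁴ = (5.80)²(0.6727)⁴ = 6.890.
F_NMS-4404/F_NMS-3476 = (L_NMS-4404/L_NMS-3476)/(d_NMS-4404/d_NMS-3476)² = 6.890/(16.3)² = 0.02593.

0.0259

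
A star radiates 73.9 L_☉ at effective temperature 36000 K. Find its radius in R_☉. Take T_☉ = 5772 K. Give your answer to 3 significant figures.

0.221 R_☉

R/R_☉ = √(L/L_☉) / (T/T_☉)² = √(73.9) / (6.237)²
       = 8.597 / 38.90 = 0.2210.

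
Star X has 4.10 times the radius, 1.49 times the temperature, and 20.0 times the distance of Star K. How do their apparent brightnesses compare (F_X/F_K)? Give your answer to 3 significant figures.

L_X/L_K = (R_X/R_K)²(T_X/T_K)⁴ = (4.10)² × (1.49)⁴ = 82.85.
F_X/F_K = (L_X/L_K)/(d_X/d_K)² = 82.85 / (20.0)² = 0.2071.

0.207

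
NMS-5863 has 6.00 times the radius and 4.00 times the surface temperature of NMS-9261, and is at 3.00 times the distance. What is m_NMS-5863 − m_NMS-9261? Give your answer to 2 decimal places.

L_NMS-5863/L_NMS-9261 = (6.00)²(4.00)⁴ = 9216.
F_NMS-5863/F_NMS-9261 = (L_NMS-5863/L_NMS-9261)/(d_NMS-5863/d_NMS-9261)² = 9216/9.000 = 1024.
m_NMS-5863 − m_NMS-9261 = −2.5 log₁₀(1024) = -7.53.

-7.53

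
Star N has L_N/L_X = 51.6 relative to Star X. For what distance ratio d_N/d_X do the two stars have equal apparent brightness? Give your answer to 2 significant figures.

7.2

Equal flux requires L_N/d_N² = L_X/d_X², so d_N/d_X = √(L_N/L_X)
= √(51.6) = 7.183.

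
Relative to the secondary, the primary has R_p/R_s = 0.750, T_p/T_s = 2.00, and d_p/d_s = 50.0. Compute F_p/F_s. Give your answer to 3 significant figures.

L_p/L_s = (R_p/R_s)²(T_p/T_s)⁴ = (0.750)² × (2.00)⁴ = 9.000.
F_p/F_s = (L_p/L_s)/(d_p/d_s)² = 9.000 / (50.0)² = 0.003600.

0.00360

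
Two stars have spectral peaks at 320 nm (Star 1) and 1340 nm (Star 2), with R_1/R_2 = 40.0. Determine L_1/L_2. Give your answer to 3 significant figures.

4.92×10^5

Wien's law gives T ∝ 1/λ_max, so T_1/T_2 = λ_2/λ_1 = 1340/320 = 4.188.
Then L ∝ R²T⁴ gives L_1/L_2 = (40.0)² × (4.188)⁴ = 1600 × 307.5 = 4.920×10^5.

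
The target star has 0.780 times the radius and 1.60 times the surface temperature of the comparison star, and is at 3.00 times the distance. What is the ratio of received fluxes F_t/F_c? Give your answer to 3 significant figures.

0.443

L_t/L_c = (R_t/R_c)²(T_t/T_c)⁴ = (0.780)² × (1.60)⁴ = 3.987.
F_t/F_c = (L_t/L_c)/(d_t/d_c)² = 3.987 / (3.00)² = 0.4430.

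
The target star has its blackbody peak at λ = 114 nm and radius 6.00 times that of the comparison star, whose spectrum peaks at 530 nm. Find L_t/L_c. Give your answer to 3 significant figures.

1.68×10^4

Wien's law gives T ∝ 1/λ_max, so T_t/T_c = λ_c/λ_t = 530/114 = 4.649.
Then L ∝ R²T⁴ gives L_t/L_c = (6.00)² × (4.649)⁴ = 36.00 × 467.2 = 1.682×10^4.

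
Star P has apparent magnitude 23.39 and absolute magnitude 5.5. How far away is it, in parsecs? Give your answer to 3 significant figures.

3.78×10^4 pc

m − M = 5 log₁₀(d/10 pc)
23.39 − (5.5) = 17.89 = 5 log₁₀(d/10)
d = 10 × 10^(17.89/5) = 10 × 10^3.578 = 3.784×10^4 pc.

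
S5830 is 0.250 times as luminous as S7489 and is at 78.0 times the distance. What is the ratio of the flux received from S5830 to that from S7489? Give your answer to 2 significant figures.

F = L/(4πd²), so F_S5830/F_S7489 = (L_S5830/L_S7489) / (d_S5830/d_S7489)²
= 0.250 / (78.0)² = 0.250 / 6084 = 4.109×10^-5.

4.1×10^-5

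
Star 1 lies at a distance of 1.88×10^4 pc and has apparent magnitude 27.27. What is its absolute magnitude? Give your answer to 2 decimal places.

10.90

M = m − 5 log₁₀(d/10 pc) = 27.27 − 5 log₁₀(1.88×10^4/10)
  = 27.27 − 5 × 3.274 = 27.27 − 16.37 = 10.90.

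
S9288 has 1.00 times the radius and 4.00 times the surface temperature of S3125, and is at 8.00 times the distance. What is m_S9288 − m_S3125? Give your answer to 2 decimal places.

-1.51

L_S9288/L_S3125 = (1.00)²(4.00)⁴ = 256.0.
F_S9288/F_S3125 = (L_S9288/L_S3125)/(d_S9288/d_S3125)² = 256.0/64.00 = 4.000.
m_S9288 − m_S3125 = −2.5 log₁₀(4.000) = -1.51.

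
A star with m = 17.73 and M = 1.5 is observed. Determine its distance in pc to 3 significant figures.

1.76×10^4 pc

m − M = 5 log₁₀(d/10 pc)
17.73 − (1.5) = 16.23 = 5 log₁₀(d/10)
d = 10 × 10^(16.23/5) = 10 × 10^3.246 = 1.762×10^4 pc.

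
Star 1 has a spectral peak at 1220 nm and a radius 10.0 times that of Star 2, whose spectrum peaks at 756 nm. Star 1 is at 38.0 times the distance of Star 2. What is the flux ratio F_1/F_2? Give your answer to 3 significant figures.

Wien's law: T_1/T_2 = λ_2/λ_1 = 756/1220 = 0.6197.
L_1/L_2 = (R_1/R_2)²(T_1/T_2)⁴ = (10.0)²(0.6197)⁴ = 14.75.
F_1/F_2 = (L_1/L_2)/(d_1/d_2)² = 14.75/(38.0)² = 0.01021.

0.0102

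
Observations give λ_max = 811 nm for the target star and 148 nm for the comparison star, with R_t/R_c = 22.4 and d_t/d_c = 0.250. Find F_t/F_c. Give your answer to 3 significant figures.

Wien's law: T_t/T_c = λ_c/λ_t = 148/811 = 0.1825.
L_t/L_c = (R_t/R_c)²(T_t/T_c)⁴ = (22.4)²(0.1825)⁴ = 0.5565.
F_t/F_c = (L_t/L_c)/(d_t/d_c)² = 0.5565/(0.250)² = 8.904.

8.90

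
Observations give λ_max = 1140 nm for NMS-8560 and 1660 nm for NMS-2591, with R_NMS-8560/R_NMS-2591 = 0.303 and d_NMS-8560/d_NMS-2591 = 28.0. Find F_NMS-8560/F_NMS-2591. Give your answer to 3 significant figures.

Wien's law: T_NMS-8560/T_NMS-2591 = λ_NMS-2591/λ_NMS-8560 = 1660/1140 = 1.456.
L_NMS-8560/L_NMS-2591 = (R_NMS-8560/R_NMS-2591)²(T_NMS-8560/T_NMS-2591)⁴ = (0.303)²(1.456)⁴ = 0.4128.
F_NMS-8560/F_NMS-2591 = (L_NMS-8560/L_NMS-2591)/(d_NMS-8560/d_NMS-2591)² = 0.4128/(28.0)² = 5.265×10^-4.

5.26×10^-4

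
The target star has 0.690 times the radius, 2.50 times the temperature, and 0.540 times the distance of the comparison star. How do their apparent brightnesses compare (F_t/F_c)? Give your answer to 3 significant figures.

63.8

L_t/L_c = (R_t/R_c)²(T_t/T_c)⁴ = (0.690)² × (2.50)⁴ = 18.60.
F_t/F_c = (L_t/L_c)/(d_t/d_c)² = 18.60 / (0.540)² = 63.78.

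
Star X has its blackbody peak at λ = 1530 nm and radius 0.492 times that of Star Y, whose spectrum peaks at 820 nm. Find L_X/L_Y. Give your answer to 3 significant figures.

Wien's law gives T ∝ 1/λ_max, so T_X/T_Y = λ_Y/λ_X = 820/1530 = 0.5359.
Then L ∝ R²T⁴ gives L_X/L_Y = (0.492)² × (0.5359)⁴ = 0.2421 × 0.08251 = 0.01997.

0.0200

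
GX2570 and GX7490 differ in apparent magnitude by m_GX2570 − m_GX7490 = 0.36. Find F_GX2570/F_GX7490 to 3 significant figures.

F_GX2570/F_GX7490 = 10^(−(m_GX2570 − m_GX7490)/2.5) = 10^(-0.36/2.5) = 10^-0.144 = 0.7178.

0.718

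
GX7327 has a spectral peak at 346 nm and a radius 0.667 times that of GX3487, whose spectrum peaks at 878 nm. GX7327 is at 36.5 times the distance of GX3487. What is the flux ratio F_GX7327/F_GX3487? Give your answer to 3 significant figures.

0.0138

Wien's law: T_GX7327/T_GX3487 = λ_GX3487/λ_GX7327 = 878/346 = 2.538.
L_GX7327/L_GX3487 = (R_GX7327/R_GX3487)²(T_GX7327/T_GX3487)⁴ = (0.667)²(2.538)⁴ = 18.45.
F_GX7327/F_GX3487 = (L_GX7327/L_GX3487)/(d_GX7327/d_GX3487)² = 18.45/(36.5)² = 0.01385.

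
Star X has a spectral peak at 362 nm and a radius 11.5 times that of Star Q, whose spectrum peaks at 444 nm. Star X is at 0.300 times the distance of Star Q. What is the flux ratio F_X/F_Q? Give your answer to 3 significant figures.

3.33×10^3

Wien's law: T_X/T_Q = λ_Q/λ_X = 444/362 = 1.227.
L_X/L_Q = (R_X/R_Q)²(T_X/T_Q)⁴ = (11.5)²(1.227)⁴ = 299.3.
F_X/F_Q = (L_X/L_Q)/(d_X/d_Q)² = 299.3/(0.300)² = 3325.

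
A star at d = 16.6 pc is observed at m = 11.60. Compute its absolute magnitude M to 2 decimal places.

10.50

M = m − 5 log₁₀(d/10 pc) = 11.60 − 5 log₁₀(16.6/10)
  = 11.60 − 5 × 0.220 = 11.60 − 1.10 = 10.50.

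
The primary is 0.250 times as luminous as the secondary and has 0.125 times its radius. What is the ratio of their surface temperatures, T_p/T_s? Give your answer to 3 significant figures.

2.00

L ∝ R²T⁴ gives T ∝ (L/R²)^(1/4), so
T_p/T_s = (0.250 / 0.125²)^(1/4) = (16.00)^(1/4) = 2.000.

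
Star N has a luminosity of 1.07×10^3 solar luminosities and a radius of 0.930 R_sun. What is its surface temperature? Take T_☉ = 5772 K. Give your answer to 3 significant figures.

3.42×10^4 K

T/T_☉ = (L/L_☉)^(1/4) / (R/R_☉)^(1/2)
T = 5772 × (1.07×10^3)^(1/4) / √(0.930) = 5772 × 5.719 / 0.9644 = 3.423×10^4 K.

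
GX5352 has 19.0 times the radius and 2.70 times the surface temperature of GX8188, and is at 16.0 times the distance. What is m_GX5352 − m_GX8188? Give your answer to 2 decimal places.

L_GX5352/L_GX8188 = (19.0)²(2.70)⁴ = 1.919×10^4.
F_GX5352/F_GX8188 = (L_GX5352/L_GX8188)/(d_GX5352/d_GX8188)² = 1.919×10^4/256.0 = 74.94.
m_GX5352 − m_GX8188 = −2.5 log₁₀(74.94) = -4.69.

-4.69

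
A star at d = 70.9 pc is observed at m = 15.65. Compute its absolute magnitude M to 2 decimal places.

M = m − 5 log₁₀(d/10 pc) = 15.65 − 5 log₁₀(70.9/10)
  = 15.65 − 5 × 0.851 = 15.65 − 4.25 = 11.40.

11.40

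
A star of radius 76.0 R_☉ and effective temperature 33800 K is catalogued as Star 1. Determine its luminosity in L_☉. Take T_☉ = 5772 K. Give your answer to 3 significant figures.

6.79×10^6 L_☉

L/L_☉ = (R/R_☉)² (T/T_☉)⁴ = (76.0)² × (33800/5772)⁴
       = 5776 × (5.856)⁴ = 5776 × 1176 = 6.792×10^6.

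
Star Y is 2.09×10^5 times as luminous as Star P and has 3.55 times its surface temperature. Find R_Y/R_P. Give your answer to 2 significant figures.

L ∝ R²T⁴ gives R ∝ √L / T², so
R_Y/R_P = √(2.09×10^5) / (3.55)² = 457.2 / 12.60 = 36.28.

36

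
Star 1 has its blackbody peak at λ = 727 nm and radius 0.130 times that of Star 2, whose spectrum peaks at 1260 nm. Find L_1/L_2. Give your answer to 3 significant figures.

0.152

Wien's law gives T ∝ 1/λ_max, so T_1/T_2 = λ_2/λ_1 = 1260/727 = 1.733.
Then L ∝ R²T⁴ gives L_1/L_2 = (0.130)² × (1.733)⁴ = 0.01690 × 9.023 = 0.1525.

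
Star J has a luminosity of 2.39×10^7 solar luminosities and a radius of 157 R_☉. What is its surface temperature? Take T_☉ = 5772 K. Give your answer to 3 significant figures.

3.22×10^4 K

T/T_☉ = (L/L_☉)^(1/4) / (R/R_☉)^(1/2)
T = 5772 × (2.39×10^7)^(1/4) / √(157) = 5772 × 69.92 / 12.53 = 3.221×10^4 K.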